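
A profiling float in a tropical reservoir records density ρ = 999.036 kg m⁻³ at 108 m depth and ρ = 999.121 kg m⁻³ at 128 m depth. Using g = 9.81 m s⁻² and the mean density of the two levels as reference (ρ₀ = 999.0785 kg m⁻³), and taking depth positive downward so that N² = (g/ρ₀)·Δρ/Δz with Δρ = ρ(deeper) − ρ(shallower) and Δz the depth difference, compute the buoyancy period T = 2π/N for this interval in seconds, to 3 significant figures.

Δρ = 999.121 − 999.036 = 0.085 kg m⁻³ over Δz = 128 − 108 = 20 m.
N² = (9.81/999.0785) × (0.085/20) = 4.1731 × 10⁻⁵ s⁻².
N = √(4.1731 × 10⁻⁵) = 6.4600 × 10⁻³ rad s⁻¹, so T = 2π/N = 972.63 s ≈ 973 s.

973 s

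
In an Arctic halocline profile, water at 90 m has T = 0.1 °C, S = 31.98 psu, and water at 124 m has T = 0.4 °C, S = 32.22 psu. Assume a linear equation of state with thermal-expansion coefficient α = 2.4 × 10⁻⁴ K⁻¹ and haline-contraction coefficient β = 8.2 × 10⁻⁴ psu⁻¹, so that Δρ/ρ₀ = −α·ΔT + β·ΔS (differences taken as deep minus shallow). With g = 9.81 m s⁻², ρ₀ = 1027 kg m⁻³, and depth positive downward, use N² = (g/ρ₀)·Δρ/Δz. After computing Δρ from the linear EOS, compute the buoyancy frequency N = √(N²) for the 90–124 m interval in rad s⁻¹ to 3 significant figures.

6.00 × 10⁻³ rad s⁻¹

ΔT = +0.3 K, ΔS = +0.24 psu (deep − shallow).
Δρ/ρ₀ = −αΔT + βΔS = -7.20 × 10⁻⁵ + 1.968 × 10⁻⁴ = 1.248 × 10⁻⁴, so Δρ ≈ 0.1282 kg m⁻³.
N² = (g/ρ₀)·Δρ/Δz = g·(Δρ/ρ₀)/Δz = 9.81 × 1.248 × 10⁻⁴ / 34 = 3.6008 × 10⁻⁵ s⁻².
N = √(3.6008 × 10⁻⁵) = 6.0007 × 10⁻³ rad s⁻¹ ≈ 6.00 × 10⁻³ rad s⁻¹.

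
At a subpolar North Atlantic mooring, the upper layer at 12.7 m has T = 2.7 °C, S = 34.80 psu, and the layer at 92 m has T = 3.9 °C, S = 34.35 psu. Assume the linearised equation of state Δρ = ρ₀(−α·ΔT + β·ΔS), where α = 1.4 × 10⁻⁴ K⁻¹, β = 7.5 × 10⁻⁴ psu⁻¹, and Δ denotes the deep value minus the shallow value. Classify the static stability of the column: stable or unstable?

unstable

ΔT = 3.9 − 2.7 = +1.2 K and ΔS = 34.35 − 34.80 = -0.45 psu (deep − shallow).
−αΔT = -1.68 × 10⁻⁴; βΔS = -3.375 × 10⁻⁴; sum Δρ/ρ₀ = -5.055 × 10⁻⁴.
Δρ/ρ₀ < 0, so Δρ < 0: deeper water is lighter → statically unstable; the column would overturn.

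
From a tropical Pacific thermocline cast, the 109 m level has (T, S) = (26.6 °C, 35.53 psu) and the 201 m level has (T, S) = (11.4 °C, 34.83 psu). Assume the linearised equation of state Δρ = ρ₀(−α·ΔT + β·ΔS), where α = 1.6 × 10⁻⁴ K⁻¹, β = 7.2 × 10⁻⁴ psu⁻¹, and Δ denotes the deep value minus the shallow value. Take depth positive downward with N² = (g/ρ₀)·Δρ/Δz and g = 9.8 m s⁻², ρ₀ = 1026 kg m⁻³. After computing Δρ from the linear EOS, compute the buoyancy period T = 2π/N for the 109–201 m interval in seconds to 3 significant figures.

ΔT = -15.2 K, ΔS = -0.70 psu (deep − shallow).
Δρ/ρ₀ = −αΔT + βΔS = 2.432 × 10⁻³ − 5.04 × 10⁻⁴ = 1.928 × 10⁻³, so Δρ ≈ 1.978 kg m⁻³.
N² = (g/ρ₀)·Δρ/Δz = g·(Δρ/ρ₀)/Δz = 9.8 × 1.928 × 10⁻³ / 92 = 2.0537 × 10⁻⁴ s⁻².
N = √(2.0537 × 10⁻⁴) = 0.014331 rad s⁻¹ → T = 2π/N = 438.43 s ≈ 438 s.

438 s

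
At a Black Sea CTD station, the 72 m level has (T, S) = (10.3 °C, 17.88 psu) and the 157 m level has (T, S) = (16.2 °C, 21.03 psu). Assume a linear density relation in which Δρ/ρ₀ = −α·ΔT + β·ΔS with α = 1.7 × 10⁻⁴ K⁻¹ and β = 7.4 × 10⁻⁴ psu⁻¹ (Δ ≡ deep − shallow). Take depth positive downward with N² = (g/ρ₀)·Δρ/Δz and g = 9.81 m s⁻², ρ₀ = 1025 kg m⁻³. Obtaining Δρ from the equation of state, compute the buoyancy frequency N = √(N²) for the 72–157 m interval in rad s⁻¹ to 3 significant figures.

ΔT = +5.9 K, ΔS = +3.15 psu (deep − shallow).
Δρ/ρ₀ = −αΔT + βΔS = -1.003 × 10⁻³ + 2.331 × 10⁻³ = 1.328 × 10⁻³, so Δρ ≈ 1.361 kg m⁻³.
N² = (g/ρ₀)·Δρ/Δz = g·(Δρ/ρ₀)/Δz = 9.81 × 1.328 × 10⁻³ / 85 = 1.5327 × 10⁻⁴ s⁻².
N = √(1.5327 × 10⁻⁴) = 0.012380 rad s⁻¹ ≈ 0.0124 rad s⁻¹.

0.0124 rad s⁻¹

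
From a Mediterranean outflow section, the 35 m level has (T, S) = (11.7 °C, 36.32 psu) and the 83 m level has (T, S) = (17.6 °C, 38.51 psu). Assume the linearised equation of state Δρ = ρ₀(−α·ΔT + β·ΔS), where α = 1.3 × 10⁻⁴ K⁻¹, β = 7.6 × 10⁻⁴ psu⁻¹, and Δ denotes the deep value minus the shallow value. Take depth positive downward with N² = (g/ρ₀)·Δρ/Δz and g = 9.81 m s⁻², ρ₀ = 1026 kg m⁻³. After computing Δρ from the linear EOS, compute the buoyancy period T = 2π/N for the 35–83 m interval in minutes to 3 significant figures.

ΔT = +5.9 K, ΔS = +2.19 psu (deep − shallow).
Δρ/ρ₀ = −αΔT + βΔS = -7.67 × 10⁻⁴ + 1.6644 × 10⁻³ = 8.974 × 10⁻⁴, so Δρ ≈ 0.9207 kg m⁻³.
N² = (g/ρ₀)·Δρ/Δz = g·(Δρ/ρ₀)/Δz = 9.81 × 8.974 × 10⁻⁴ / 48 = 1.8341 × 10⁻⁴ s⁻².
N = √(1.8341 × 10⁻⁴) = 0.013543 rad s⁻¹ → T = 2π/N = 463.94 s = 7.7323 min ≈ 7.73 min.

7.73 min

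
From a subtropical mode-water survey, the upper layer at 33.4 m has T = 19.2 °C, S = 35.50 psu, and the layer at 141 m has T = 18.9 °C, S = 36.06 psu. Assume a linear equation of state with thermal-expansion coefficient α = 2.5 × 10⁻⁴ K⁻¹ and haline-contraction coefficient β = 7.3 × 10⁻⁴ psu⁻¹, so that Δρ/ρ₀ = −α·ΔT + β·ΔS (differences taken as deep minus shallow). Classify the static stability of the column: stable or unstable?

ΔT = 18.9 − 19.2 = -0.3 K and ΔS = 36.06 − 35.50 = +0.56 psu (deep − shallow).
−αΔT = 7.50 × 10⁻⁵; βΔS = 4.088 × 10⁻⁴; sum Δρ/ρ₀ = 4.838 × 10⁻⁴.
Δρ/ρ₀ > 0, so Δρ > 0: deeper water is denser → statically stable.

stable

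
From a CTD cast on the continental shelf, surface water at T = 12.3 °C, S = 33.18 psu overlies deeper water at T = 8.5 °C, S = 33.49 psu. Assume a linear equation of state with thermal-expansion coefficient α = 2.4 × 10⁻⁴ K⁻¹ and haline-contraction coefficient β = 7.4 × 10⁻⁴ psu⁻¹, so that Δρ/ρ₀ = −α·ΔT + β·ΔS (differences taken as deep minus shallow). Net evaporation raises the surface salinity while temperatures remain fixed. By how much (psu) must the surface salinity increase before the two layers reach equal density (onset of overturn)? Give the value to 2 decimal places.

Neutral buoyancy requires −α(T_deep − T_surf) + β(S_deep − S_surf′) = 0.
S_surf′ = S_deep − (α/β)·ΔT = 33.49 − (2.4 × 10⁻⁴/7.4 × 10⁻⁴)·(-3.8) = 34.7224 psu.
Increase required: 34.7224 − 33.18 = 1.5424 psu.

1.54 psu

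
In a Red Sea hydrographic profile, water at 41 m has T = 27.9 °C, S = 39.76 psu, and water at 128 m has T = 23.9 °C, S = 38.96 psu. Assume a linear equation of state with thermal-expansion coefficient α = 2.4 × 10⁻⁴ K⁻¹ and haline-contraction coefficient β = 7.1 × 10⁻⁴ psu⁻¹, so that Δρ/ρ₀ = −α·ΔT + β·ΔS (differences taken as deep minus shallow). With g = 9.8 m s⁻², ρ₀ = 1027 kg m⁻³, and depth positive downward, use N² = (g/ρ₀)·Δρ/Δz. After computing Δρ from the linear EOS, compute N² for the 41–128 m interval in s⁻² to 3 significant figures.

ΔT = -4.0 K, ΔS = -0.80 psu (deep − shallow).
Δρ/ρ₀ = −αΔT + βΔS = 9.60 × 10⁻⁴ − 5.68 × 10⁻⁴ = 3.92 × 10⁻⁴, so Δρ ≈ 0.4026 kg m⁻³.
N² = (g/ρ₀)·Δρ/Δz = g·(Δρ/ρ₀)/Δz = 9.8 × 3.92 × 10⁻⁴ / 87 = 4.4156 × 10⁻⁵ s⁻² ≈ 4.42 × 10⁻⁵ s⁻².

4.42 × 10⁻⁵ s⁻²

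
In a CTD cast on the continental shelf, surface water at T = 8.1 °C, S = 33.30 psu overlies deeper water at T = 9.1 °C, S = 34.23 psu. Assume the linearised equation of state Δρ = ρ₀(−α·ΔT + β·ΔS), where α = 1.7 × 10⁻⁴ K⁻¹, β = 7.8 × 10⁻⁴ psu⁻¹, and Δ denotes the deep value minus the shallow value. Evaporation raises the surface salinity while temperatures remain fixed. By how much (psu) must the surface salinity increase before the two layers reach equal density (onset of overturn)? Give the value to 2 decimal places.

Neutral buoyancy requires −α(T_deep − T_surf) + β(S_deep − S_surf′) = 0.
S_surf′ = S_deep − (α/β)·ΔT = 34.23 − (1.7 × 10⁻⁴/7.8 × 10⁻⁴)·(+1.0) = 34.0121 psu.
Increase required: 34.0121 − 33.30 = 0.7121 psu.

0.71 psu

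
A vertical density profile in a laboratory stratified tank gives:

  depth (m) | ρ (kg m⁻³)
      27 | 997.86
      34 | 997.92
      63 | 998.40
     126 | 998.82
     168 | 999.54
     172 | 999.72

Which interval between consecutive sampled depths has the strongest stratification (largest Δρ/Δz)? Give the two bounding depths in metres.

168–172 m

Compute the density gradient over each adjacent pair:
  27–34 m: Δρ/Δz = 0.06/7 = 8.6 × 10⁻³ kg m⁻⁴
  34–63 m: Δρ/Δz = 0.48/29 = 0.017 kg m⁻⁴
  63–126 m: Δρ/Δz = 0.42/63 = 6.7 × 10⁻³ kg m⁻⁴
  126–168 m: Δρ/Δz = 0.72/42 = 0.017 kg m⁻⁴
  168–172 m: Δρ/Δz = 0.18/4 = 0.045 kg m⁻⁴
The largest gradient is in the 168–172 m interval — the pycnocline.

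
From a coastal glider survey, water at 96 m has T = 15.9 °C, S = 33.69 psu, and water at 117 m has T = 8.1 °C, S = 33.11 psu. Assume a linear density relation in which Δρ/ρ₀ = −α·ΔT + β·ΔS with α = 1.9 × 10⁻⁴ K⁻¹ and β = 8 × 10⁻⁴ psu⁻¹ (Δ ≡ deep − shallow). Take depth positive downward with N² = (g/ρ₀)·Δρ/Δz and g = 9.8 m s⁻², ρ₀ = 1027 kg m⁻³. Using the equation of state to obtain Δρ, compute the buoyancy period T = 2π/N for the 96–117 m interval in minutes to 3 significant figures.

ΔT = -7.8 K, ΔS = -0.58 psu (deep − shallow).
Δρ/ρ₀ = −αΔT + βΔS = 1.482 × 10⁻³ − 4.64 × 10⁻⁴ = 1.018 × 10⁻³, so Δρ ≈ 1.045 kg m⁻³.
N² = (g/ρ₀)·Δρ/Δz = g·(Δρ/ρ₀)/Δz = 9.8 × 1.018 × 10⁻³ / 21 = 4.7507 × 10⁻⁴ s⁻².
N = √(4.7507 × 10⁻⁴) = 0.021796 rad s⁻¹ → T = 2π/N = 288.27 s = 4.8045 min ≈ 4.80 min.

4.80 min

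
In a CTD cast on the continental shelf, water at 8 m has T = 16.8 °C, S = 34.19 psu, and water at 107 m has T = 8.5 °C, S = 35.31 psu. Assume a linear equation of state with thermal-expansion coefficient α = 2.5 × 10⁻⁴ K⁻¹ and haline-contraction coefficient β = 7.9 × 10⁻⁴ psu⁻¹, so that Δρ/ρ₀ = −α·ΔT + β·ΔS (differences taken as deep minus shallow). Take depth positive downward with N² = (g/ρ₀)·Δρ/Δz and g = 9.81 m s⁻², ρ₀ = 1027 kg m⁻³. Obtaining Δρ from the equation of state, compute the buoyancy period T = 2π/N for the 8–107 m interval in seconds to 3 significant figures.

ΔT = -8.3 K, ΔS = +1.12 psu (deep − shallow).
Δρ/ρ₀ = −αΔT + βΔS = 2.075 × 10⁻³ + 8.848 × 10⁻⁴ = 2.9598 × 10⁻³, so Δρ ≈ 3.040 kg m⁻³.
N² = (g/ρ₀)·Δρ/Δz = g·(Δρ/ρ₀)/Δz = 9.81 × 2.9598 × 10⁻³ / 99 = 2.9329 × 10⁻⁴ s⁻².
N = √(2.9329 × 10⁻⁴) = 0.017126 rad s⁻¹ → T = 2π/N = 366.88 s ≈ 367 s.

367 s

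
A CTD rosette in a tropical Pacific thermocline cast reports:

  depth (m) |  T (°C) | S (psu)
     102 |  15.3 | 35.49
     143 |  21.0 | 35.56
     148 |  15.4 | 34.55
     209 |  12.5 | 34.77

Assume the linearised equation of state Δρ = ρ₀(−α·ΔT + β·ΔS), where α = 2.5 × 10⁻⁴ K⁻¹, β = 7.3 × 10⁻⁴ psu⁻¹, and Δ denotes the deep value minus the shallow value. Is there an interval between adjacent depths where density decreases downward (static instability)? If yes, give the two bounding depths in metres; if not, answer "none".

Evaluate Δρ/ρ₀ = −αΔT + βΔS across each adjacent pair:
  102–143 m: −αΔT+βΔS = −(2.5 × 10⁻⁴)(+5.7)+(7.3 × 10⁻⁴)(+0.07) = -1.4 × 10⁻³ → UNSTABLE
  143–148 m: −αΔT+βΔS = −(2.5 × 10⁻⁴)(-5.6)+(7.3 × 10⁻⁴)(-1.01) = 6.6 × 10⁻⁴ → stable
  148–209 m: −αΔT+βΔS = −(2.5 × 10⁻⁴)(-2.9)+(7.3 × 10⁻⁴)(+0.22) = 8.9 × 10⁻⁴ → stable
The 102–143 m interval has Δρ < 0: lighter water underlies denser water.

102–143 m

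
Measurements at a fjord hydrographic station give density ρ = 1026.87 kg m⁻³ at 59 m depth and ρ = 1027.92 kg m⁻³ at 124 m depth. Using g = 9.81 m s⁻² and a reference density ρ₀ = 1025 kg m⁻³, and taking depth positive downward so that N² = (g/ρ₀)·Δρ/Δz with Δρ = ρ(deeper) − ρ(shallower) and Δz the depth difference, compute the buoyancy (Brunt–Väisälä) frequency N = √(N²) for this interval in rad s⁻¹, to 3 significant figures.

0.0124 rad s⁻¹

Δρ = 1027.92 − 1026.87 = 1.05 kg m⁻³ over Δz = 124 − 59 = 65 m.
N² = (9.81/1025) × (1.05/65) = 1.5460 × 10⁻⁴ s⁻².
N = √(1.5460 × 10⁻⁴) = 0.012434 rad s⁻¹ ≈ 0.0124 rad s⁻¹.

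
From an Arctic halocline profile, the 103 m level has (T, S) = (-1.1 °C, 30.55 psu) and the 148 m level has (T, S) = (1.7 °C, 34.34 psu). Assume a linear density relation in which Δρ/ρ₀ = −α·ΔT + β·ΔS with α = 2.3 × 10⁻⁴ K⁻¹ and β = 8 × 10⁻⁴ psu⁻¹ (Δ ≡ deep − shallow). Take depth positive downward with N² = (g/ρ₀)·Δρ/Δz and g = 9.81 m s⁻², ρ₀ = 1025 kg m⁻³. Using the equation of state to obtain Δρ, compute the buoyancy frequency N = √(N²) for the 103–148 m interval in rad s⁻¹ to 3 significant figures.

0.0228 rad s⁻¹

ΔT = +2.8 K, ΔS = +3.79 psu (deep − shallow).
Δρ/ρ₀ = −αΔT + βΔS = -6.44 × 10⁻⁴ + 3.032 × 10⁻³ = 2.388 × 10⁻³, so Δρ ≈ 2.448 kg m⁻³.
N² = (g/ρ₀)·Δρ/Δz = g·(Δρ/ρ₀)/Δz = 9.81 × 2.388 × 10⁻³ / 45 = 5.2058 × 10⁻⁴ s⁻².
N = √(5.2058 × 10⁻⁴) = 0.022816 rad s⁻¹ ≈ 0.0228 rad s⁻¹.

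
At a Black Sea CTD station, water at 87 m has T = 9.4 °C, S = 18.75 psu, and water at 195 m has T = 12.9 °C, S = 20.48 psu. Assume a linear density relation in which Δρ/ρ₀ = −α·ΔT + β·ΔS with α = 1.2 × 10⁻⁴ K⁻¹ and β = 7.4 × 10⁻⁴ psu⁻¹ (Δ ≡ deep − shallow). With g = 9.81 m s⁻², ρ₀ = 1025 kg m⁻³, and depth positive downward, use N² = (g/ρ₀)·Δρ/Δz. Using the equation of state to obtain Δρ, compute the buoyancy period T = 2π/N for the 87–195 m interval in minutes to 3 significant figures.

ΔT = +3.5 K, ΔS = +1.73 psu (deep − shallow).
Δρ/ρ₀ = −αΔT + βΔS = -4.20 × 10⁻⁴ + 1.2802 × 10⁻³ = 8.602 × 10⁻⁴, so Δρ ≈ 0.8817 kg m⁻³.
N² = (g/ρ₀)·Δρ/Δz = g·(Δρ/ρ₀)/Δz = 9.81 × 8.602 × 10⁻⁴ / 108 = 7.8135 × 10⁻⁵ s⁻².
N = √(7.8135 × 10⁻⁵) = 8.8394 × 10⁻³ rad s⁻¹ → T = 2π/N = 710.82 s = 11.847 min ≈ 11.8 min.

11.8 min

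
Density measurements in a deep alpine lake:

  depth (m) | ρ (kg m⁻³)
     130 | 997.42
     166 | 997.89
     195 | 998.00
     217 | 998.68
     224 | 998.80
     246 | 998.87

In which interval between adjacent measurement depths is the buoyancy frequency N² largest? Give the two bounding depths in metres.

Compute the density gradient over each adjacent pair:
  130–166 m: Δρ/Δz = 0.47/36 = 0.013 kg m⁻⁴
  166–195 m: Δρ/Δz = 0.11/29 = 3.8 × 10⁻³ kg m⁻⁴
  195–217 m: Δρ/Δz = 0.68/22 = 0.031 kg m⁻⁴
  217–224 m: Δρ/Δz = 0.12/7 = 0.017 kg m⁻⁴
  224–246 m: Δρ/Δz = 0.07/22 = 3.2 × 10⁻³ kg m⁻⁴
The largest gradient is in the 195–217 m interval — the pycnocline.

195–217 m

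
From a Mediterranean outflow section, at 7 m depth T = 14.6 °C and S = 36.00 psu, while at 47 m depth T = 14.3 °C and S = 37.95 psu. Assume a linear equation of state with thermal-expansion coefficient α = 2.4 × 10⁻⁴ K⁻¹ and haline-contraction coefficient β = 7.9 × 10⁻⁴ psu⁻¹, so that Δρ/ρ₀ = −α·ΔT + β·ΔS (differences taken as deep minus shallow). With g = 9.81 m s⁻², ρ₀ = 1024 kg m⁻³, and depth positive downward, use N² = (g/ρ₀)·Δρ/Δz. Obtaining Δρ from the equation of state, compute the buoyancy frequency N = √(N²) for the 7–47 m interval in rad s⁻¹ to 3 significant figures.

0.0199 rad s⁻¹

ΔT = -0.3 K, ΔS = +1.95 psu (deep − shallow).
Δρ/ρ₀ = −αΔT + βΔS = 7.20 × 10⁻⁵ + 1.5405 × 10⁻³ = 1.6125 × 10⁻³, so Δρ ≈ 1.651 kg m⁻³.
N² = (g/ρ₀)·Δρ/Δz = g·(Δρ/ρ₀)/Δz = 9.81 × 1.6125 × 10⁻³ / 40 = 3.9547 × 10⁻⁴ s⁻².
N = √(3.9547 × 10⁻⁴) = 0.019886 rad s⁻¹ ≈ 0.0199 rad s⁻¹.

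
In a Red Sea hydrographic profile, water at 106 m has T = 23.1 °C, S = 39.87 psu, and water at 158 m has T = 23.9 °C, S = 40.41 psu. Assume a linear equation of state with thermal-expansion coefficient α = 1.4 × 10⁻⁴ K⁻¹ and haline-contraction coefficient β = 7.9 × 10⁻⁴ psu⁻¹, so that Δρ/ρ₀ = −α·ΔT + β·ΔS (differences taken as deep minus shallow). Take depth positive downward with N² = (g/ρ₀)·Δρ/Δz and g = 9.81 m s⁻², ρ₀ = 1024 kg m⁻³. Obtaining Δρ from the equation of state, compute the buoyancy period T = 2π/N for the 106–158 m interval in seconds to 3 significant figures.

ΔT = +0.8 K, ΔS = +0.54 psu (deep − shallow).
Δρ/ρ₀ = −αΔT + βΔS = -1.12 × 10⁻⁴ + 4.266 × 10⁻⁴ = 3.146 × 10⁻⁴, so Δρ ≈ 0.3222 kg m⁻³.
N² = (g/ρ₀)·Δρ/Δz = g·(Δρ/ρ₀)/Δz = 9.81 × 3.146 × 10⁻⁴ / 52 = 5.9351 × 10⁻⁵ s⁻².
N = √(5.9351 × 10⁻⁵) = 7.7040 × 10⁻³ rad s⁻¹ → T = 2π/N = 815.57 s ≈ 816 s.

816 s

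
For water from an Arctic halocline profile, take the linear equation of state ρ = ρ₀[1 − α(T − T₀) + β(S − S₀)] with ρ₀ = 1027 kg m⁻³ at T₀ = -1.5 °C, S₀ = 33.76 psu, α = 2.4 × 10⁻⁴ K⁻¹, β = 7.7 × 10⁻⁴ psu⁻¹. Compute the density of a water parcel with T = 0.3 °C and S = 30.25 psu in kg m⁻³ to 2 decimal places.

1023.78 kg m⁻³

T − T₀ = +1.8 K, S − S₀ = -3.51 psu.
Bracket = 1 − α·(+1.8) + β·(-3.51) = 1 + (-3.1347 × 10⁻³) = 0.9968653.
ρ = 1027 × 0.9968653 = 1023.78 kg m⁻³.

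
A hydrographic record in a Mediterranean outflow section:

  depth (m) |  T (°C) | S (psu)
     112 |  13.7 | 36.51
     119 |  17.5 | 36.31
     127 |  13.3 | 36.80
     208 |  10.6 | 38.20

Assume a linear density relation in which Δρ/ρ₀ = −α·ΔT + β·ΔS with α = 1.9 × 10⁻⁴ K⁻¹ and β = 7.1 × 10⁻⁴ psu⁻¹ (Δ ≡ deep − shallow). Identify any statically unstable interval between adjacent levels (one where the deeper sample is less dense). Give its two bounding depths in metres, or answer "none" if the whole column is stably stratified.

Evaluate Δρ/ρ₀ = −αΔT + βΔS across each adjacent pair:
  112–119 m: −αΔT+βΔS = −(1.9 × 10⁻⁴)(+3.8)+(7.1 × 10⁻⁴)(-0.20) = -8.6 × 10⁻⁴ → UNSTABLE
  119–127 m: −αΔT+βΔS = −(1.9 × 10⁻⁴)(-4.2)+(7.1 × 10⁻⁴)(+0.49) = 1.1 × 10⁻³ → stable
  127–208 m: −αΔT+βΔS = −(1.9 × 10⁻⁴)(-2.7)+(7.1 × 10⁻⁴)(+1.40) = 1.5 × 10⁻³ → stable
The 112–119 m interval has Δρ < 0: lighter water underlies denser water.

112–119 m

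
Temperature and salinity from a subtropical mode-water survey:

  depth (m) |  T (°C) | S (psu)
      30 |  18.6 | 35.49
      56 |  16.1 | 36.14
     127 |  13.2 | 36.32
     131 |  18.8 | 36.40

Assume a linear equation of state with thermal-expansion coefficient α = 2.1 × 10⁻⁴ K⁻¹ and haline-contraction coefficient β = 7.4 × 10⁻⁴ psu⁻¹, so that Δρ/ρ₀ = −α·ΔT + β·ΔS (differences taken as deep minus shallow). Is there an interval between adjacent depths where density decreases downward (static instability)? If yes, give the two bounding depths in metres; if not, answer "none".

127–131 m

Evaluate Δρ/ρ₀ = −αΔT + βΔS across each adjacent pair:
  30–56 m: −αΔT+βΔS = −(2.1 × 10⁻⁴)(-2.5)+(7.4 × 10⁻⁴)(+0.65) = 1.0 × 10⁻³ → stable
  56–127 m: −αΔT+βΔS = −(2.1 × 10⁻⁴)(-2.9)+(7.4 × 10⁻⁴)(+0.18) = 7.4 × 10⁻⁴ → stable
  127–131 m: −αΔT+βΔS = −(2.1 × 10⁻⁴)(+5.6)+(7.4 × 10⁻⁴)(+0.08) = -1.1 × 10⁻³ → UNSTABLE
The 127–131 m interval has Δρ < 0: lighter water underlies denser water.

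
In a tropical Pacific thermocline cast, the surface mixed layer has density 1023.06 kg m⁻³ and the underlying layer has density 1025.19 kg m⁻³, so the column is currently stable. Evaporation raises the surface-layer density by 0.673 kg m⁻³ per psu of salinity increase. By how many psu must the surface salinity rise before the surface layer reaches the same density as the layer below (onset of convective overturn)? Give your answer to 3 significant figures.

3.16 psu

Density deficit of the surface layer: 1025.19 − 1023.06 = 2.13 kg m⁻³.
Required change = 2.13 / 0.673 = 3.16 psu.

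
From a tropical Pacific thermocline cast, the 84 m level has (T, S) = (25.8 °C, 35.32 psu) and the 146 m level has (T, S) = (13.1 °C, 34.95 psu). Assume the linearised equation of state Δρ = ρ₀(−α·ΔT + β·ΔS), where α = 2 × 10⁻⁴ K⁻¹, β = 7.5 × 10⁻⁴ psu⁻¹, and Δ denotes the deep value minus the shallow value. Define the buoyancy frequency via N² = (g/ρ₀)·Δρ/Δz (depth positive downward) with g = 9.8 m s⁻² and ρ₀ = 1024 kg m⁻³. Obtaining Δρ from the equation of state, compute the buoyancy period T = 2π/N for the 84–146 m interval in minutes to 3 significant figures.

ΔT = -12.7 K, ΔS = -0.37 psu (deep − shallow).
Δρ/ρ₀ = −αΔT + βΔS = 2.54 × 10⁻³ − 2.775 × 10⁻⁴ = 2.2625 × 10⁻³, so Δρ ≈ 2.317 kg m⁻³.
N² = (g/ρ₀)·Δρ/Δz = g·(Δρ/ρ₀)/Δz = 9.8 × 2.2625 × 10⁻³ / 62 = 3.5762 × 10⁻⁴ s⁻².
N = √(3.5762 × 10⁻⁴) = 0.018911 rad s⁻¹ → T = 2π/N = 332.25 s = 5.5375 min ≈ 5.54 min.

5.54 min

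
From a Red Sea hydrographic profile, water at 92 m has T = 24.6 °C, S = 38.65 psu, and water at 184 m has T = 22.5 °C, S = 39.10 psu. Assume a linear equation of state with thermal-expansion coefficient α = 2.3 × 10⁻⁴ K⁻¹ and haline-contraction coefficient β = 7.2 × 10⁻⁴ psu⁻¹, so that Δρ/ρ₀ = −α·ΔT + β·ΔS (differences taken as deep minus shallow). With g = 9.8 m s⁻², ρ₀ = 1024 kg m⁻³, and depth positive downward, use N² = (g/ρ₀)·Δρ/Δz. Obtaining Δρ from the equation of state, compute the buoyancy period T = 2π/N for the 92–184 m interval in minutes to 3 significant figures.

11.3 min

ΔT = -2.1 K, ΔS = +0.45 psu (deep − shallow).
Δρ/ρ₀ = −αΔT + βΔS = 4.83 × 10⁻⁴ + 3.24 × 10⁻⁴ = 8.07 × 10⁻⁴, so Δρ ≈ 0.8264 kg m⁻³.
N² = (g/ρ₀)·Δρ/Δz = g·(Δρ/ρ₀)/Δz = 9.8 × 8.07 × 10⁻⁴ / 92 = 8.5963 × 10⁻⁵ s⁻².
N = √(8.5963 × 10⁻⁵) = 9.2716 × 10⁻³ rad s⁻¹ → T = 2π/N = 677.68 s = 11.295 min ≈ 11.3 min.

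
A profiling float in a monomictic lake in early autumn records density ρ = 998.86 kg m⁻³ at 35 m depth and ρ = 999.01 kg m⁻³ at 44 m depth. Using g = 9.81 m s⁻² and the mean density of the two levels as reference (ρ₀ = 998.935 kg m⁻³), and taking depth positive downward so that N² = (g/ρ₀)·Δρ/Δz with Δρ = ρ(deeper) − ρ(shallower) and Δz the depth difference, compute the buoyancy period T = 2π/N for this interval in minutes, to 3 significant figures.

Δρ = 999.01 − 998.86 = 0.15 kg m⁻³ over Δz = 44 − 35 = 9 m.
N² = (9.81/998.935) × (0.15/9) = 1.6367 × 10⁻⁴ s⁻².
N = √(1.6367 × 10⁻⁴) = 0.012793 rad s⁻¹, so T = 2π/N = 491.14 s = 8.1857 min ≈ 8.19 min.

8.19 min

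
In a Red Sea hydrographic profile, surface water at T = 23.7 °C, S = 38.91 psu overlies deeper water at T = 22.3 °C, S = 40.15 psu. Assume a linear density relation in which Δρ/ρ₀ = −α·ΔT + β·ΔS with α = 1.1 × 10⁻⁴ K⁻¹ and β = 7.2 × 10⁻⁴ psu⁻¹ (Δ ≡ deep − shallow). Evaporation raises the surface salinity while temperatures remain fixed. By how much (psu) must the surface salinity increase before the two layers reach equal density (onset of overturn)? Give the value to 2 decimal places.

Neutral buoyancy requires −α(T_deep − T_surf) + β(S_deep − S_surf′) = 0.
S_surf′ = S_deep − (α/β)·ΔT = 40.15 − (1.1 × 10⁻⁴/7.2 × 10⁻⁴)·(-1.4) = 40.3639 psu.
Increase required: 40.3639 − 38.91 = 1.4539 psu.

1.45 psu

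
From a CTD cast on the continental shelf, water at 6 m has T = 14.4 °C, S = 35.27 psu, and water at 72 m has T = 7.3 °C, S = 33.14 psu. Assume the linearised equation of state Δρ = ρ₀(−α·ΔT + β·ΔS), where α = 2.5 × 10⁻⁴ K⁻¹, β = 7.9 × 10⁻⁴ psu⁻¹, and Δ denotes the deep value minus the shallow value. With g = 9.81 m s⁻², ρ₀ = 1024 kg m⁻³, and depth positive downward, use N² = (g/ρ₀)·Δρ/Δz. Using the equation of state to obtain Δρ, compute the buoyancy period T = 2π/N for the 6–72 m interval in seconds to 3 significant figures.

ΔT = -7.1 K, ΔS = -2.13 psu (deep − shallow).
Δρ/ρ₀ = −αΔT + βΔS = 1.775 × 10⁻³ − 1.6827 × 10⁻³ = 9.23 × 10⁻⁵, so Δρ ≈ 0.09452 kg m⁻³.
N² = (g/ρ₀)·Δρ/Δz = g·(Δρ/ρ₀)/Δz = 9.81 × 9.23 × 10⁻⁵ / 66 = 1.3719 × 10⁻⁵ s⁻².
N = √(1.3719 × 10⁻⁵) = 3.7039 × 10⁻³ rad s⁻¹ → T = 2π/N = 1.6964 × 10³ s ≈ 1.70 × 10³ s.

1.70 × 10³ s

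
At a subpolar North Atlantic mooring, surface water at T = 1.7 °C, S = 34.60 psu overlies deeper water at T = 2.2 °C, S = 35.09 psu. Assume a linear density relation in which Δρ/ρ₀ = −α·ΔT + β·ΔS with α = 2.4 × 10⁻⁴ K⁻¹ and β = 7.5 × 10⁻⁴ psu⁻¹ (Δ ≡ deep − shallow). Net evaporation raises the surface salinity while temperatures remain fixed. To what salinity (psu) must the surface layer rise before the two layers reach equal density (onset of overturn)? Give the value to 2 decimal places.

Neutral buoyancy requires −α(T_deep − T_surf) + β(S_deep − S_surf′) = 0.
S_surf′ = S_deep − (α/β)·ΔT = 35.09 − (2.4 × 10⁻⁴/7.5 × 10⁻⁴)·(+0.5) = 34.9300 psu.
Increase required: 34.9300 − 34.60 = 0.3300 psu.

34.93 psu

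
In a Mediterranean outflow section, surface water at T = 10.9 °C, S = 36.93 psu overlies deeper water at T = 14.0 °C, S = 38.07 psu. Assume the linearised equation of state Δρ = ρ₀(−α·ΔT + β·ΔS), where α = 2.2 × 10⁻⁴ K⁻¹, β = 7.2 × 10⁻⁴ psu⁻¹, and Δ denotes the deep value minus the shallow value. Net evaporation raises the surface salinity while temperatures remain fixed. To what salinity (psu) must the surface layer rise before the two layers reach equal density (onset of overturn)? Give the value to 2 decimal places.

Neutral buoyancy requires −α(T_deep − T_surf) + β(S_deep − S_surf′) = 0.
S_surf′ = S_deep − (α/β)·ΔT = 38.07 − (2.2 × 10⁻⁴/7.2 × 10⁻⁴)·(+3.1) = 37.1228 psu.
Increase required: 37.1228 − 36.93 = 0.1928 psu.

37.12 psu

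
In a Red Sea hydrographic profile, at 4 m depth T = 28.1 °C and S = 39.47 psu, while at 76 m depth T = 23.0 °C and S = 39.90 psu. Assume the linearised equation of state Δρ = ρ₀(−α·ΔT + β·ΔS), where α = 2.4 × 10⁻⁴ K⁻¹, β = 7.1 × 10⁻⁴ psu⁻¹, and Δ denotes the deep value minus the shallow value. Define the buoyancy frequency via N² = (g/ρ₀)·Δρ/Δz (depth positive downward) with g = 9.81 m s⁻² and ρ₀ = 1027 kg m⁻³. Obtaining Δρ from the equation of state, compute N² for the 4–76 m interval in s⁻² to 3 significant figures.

ΔT = -5.1 K, ΔS = +0.43 psu (deep − shallow).
Δρ/ρ₀ = −αΔT + βΔS = 1.224 × 10⁻³ + 3.053 × 10⁻⁴ = 1.5293 × 10⁻³, so Δρ ≈ 1.571 kg m⁻³.
N² = (g/ρ₀)·Δρ/Δz = g·(Δρ/ρ₀)/Δz = 9.81 × 1.5293 × 10⁻³ / 72 = 2.0837 × 10⁻⁴ s⁻² ≈ 2.08 × 10⁻⁴ s⁻².

2.08 × 10⁻⁴ s⁻²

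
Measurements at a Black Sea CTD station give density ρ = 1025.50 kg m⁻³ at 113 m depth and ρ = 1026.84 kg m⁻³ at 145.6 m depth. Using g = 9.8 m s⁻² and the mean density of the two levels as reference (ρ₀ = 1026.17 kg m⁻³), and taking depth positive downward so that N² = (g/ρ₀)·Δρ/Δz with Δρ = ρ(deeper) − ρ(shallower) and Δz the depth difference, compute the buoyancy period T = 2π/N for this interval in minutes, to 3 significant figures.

Δρ = 1026.84 − 1025.50 = 1.34 kg m⁻³ over Δz = 145.6 − 113 = 32.6 m.
N² = (9.8/1026.17) × (1.34/32.6) = 3.9255 × 10⁻⁴ s⁻².
N = √(3.9255 × 10⁻⁴) = 0.019813 rad s⁻¹, so T = 2π/N = 317.12 s = 5.2853 min ≈ 5.29 min.
N² > 0, so the interval is statically stable.

5.29 min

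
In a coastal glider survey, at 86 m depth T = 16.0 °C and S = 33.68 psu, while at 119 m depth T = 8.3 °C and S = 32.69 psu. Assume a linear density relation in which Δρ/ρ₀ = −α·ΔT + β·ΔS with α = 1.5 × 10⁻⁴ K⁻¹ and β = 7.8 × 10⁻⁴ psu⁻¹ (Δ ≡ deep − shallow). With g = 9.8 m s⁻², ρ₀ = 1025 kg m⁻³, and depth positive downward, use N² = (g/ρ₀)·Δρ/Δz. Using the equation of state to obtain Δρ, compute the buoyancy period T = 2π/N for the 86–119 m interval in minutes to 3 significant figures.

9.82 min

ΔT = -7.7 K, ΔS = -0.99 psu (deep − shallow).
Δρ/ρ₀ = −αΔT + βΔS = 1.155 × 10⁻³ − 7.722 × 10⁻⁴ = 3.828 × 10⁻⁴, so Δρ ≈ 0.3924 kg m⁻³.
N² = (g/ρ₀)·Δρ/Δz = g·(Δρ/ρ₀)/Δz = 9.8 × 3.828 × 10⁻⁴ / 33 = 1.1368 × 10⁻⁴ s⁻².
N = √(1.1368 × 10⁻⁴) = 0.010662 rad s⁻¹ → T = 2π/N = 589.31 s = 9.8218 min ≈ 9.82 min.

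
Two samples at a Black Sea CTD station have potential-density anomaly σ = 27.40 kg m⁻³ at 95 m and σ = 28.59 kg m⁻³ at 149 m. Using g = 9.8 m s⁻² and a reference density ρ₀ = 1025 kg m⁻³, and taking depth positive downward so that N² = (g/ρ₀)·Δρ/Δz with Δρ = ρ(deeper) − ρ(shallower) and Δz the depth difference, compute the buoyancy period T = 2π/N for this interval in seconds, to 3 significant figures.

Δρ = 1028.59 − 1027.40 = 1.19 kg m⁻³ over Δz = 149 − 95 = 54 m.
N² = (9.8/1025) × (1.19/54) = 2.1070 × 10⁻⁴ s⁻².
N = √(2.1070 × 10⁻⁴) = 0.014516 rad s⁻¹, so T = 2π/N = 432.85 s ≈ 433 s.

433 s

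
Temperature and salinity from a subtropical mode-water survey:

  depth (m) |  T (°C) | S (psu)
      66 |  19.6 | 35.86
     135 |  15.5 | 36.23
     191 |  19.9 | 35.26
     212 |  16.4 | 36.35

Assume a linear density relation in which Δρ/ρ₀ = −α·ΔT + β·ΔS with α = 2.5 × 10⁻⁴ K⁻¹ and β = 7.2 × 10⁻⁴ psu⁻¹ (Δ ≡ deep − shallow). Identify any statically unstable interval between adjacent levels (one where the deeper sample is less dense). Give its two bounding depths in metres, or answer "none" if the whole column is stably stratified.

135–191 m

Evaluate Δρ/ρ₀ = −αΔT + βΔS across each adjacent pair:
  66–135 m: −αΔT+βΔS = −(2.5 × 10⁻⁴)(-4.1)+(7.2 × 10⁻⁴)(+0.37) = 1.3 × 10⁻³ → stable
  135–191 m: −αΔT+βΔS = −(2.5 × 10⁻⁴)(+4.4)+(7.2 × 10⁻⁴)(-0.97) = -1.8 × 10⁻³ → UNSTABLE
  191–212 m: −αΔT+βΔS = −(2.5 × 10⁻⁴)(-3.5)+(7.2 × 10⁻⁴)(+1.09) = 1.7 × 10⁻³ → stable
The 135–191 m interval has Δρ < 0: lighter water underlies denser water.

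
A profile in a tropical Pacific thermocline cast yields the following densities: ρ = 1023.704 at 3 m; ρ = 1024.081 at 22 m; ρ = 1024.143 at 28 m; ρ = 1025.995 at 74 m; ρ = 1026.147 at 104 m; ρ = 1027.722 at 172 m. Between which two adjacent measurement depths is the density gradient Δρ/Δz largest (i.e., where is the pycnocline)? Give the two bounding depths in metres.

28–74 m

Compute the density gradient over each adjacent pair:
  3–22 m: Δρ/Δz = 0.377/19 = 0.020 kg m⁻⁴
  22–28 m: Δρ/Δz = 0.062/6 = 0.010 kg m⁻⁴
  28–74 m: Δρ/Δz = 1.852/46 = 0.040 kg m⁻⁴
  74–104 m: Δρ/Δz = 0.152/30 = 5.1 × 10⁻³ kg m⁻⁴
  104–172 m: Δρ/Δz = 1.575/68 = 0.023 kg m⁻⁴
The largest gradient is in the 28–74 m interval — the pycnocline.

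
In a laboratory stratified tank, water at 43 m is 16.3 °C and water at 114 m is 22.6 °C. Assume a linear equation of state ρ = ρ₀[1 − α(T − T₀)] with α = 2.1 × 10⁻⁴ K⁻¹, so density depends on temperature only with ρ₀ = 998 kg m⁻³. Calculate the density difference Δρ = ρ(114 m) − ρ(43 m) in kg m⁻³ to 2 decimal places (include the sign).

ΔT = +6.3 K, Δρ/ρ₀ = −αΔT = -1.323 × 10⁻³.
Δρ = 998 × (-1.323 × 10⁻³) = -1.32 kg m⁻³.
Negative Δρ: lighter below, statically unstable.

-1.32 kg m⁻³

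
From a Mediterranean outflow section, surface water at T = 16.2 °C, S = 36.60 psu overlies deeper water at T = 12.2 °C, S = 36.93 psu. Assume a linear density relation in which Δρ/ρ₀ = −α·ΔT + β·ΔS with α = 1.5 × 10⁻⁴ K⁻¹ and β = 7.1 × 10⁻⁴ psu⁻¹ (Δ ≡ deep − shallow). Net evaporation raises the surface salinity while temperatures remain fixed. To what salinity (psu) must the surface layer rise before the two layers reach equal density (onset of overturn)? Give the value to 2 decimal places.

37.78 psu

Neutral buoyancy requires −α(T_deep − T_surf) + β(S_deep − S_surf′) = 0.
S_surf′ = S_deep − (α/β)·ΔT = 36.93 − (1.5 × 10⁻⁴/7.1 × 10⁻⁴)·(-4.0) = 37.7751 psu.
Increase required: 37.7751 − 36.60 = 1.1751 psu.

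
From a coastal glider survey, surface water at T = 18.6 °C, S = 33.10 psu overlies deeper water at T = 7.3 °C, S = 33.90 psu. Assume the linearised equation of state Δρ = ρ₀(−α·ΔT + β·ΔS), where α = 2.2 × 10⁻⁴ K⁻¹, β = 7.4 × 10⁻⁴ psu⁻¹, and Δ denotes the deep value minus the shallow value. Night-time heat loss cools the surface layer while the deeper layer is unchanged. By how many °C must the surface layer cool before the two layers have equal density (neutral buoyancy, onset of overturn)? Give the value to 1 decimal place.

Neutral buoyancy requires Δρ = 0, i.e. −α(T_deep − T_surf′) + β(S_deep − S_surf) = 0.
T_surf′ = T_deep − (β/α)·ΔS = 7.3 − (7.4 × 10⁻⁴/2.2 × 10⁻⁴)·(+0.80) = 4.609 °C.
Cooling required: 18.6 − (4.609) = 13.991 °C.

14.0 °C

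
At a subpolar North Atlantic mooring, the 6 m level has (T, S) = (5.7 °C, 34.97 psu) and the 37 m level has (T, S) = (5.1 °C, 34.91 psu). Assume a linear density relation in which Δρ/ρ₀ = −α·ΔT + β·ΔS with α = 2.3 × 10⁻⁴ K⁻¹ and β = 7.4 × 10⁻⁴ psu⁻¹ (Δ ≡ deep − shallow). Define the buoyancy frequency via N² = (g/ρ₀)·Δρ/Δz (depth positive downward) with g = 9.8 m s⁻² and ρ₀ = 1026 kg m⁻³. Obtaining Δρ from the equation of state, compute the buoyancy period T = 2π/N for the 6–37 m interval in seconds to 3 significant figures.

1.16 × 10³ s

ΔT = -0.6 K, ΔS = -0.06 psu (deep − shallow).
Δρ/ρ₀ = −αΔT + βΔS = 1.38 × 10⁻⁴ − 4.44 × 10⁻⁵ = 9.36 × 10⁻⁵, so Δρ ≈ 0.09603 kg m⁻³.
N² = (g/ρ₀)·Δρ/Δz = g·(Δρ/ρ₀)/Δz = 9.8 × 9.36 × 10⁻⁵ / 31 = 2.9590 × 10⁻⁵ s⁻².
N = √(2.9590 × 10⁻⁵) = 5.4397 × 10⁻³ rad s⁻¹ → T = 2π/N = 1.1551 × 10³ s ≈ 1.16 × 10³ s.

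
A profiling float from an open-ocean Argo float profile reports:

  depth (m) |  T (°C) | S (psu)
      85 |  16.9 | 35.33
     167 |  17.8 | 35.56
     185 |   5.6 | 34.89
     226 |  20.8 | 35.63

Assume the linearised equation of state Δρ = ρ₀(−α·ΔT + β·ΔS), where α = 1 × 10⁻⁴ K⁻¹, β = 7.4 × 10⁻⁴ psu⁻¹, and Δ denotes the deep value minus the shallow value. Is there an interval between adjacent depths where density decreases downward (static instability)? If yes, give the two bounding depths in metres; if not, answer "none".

Evaluate Δρ/ρ₀ = −αΔT + βΔS across each adjacent pair:
  85–167 m: −αΔT+βΔS = −(1 × 10⁻⁴)(+0.9)+(7.4 × 10⁻⁴)(+0.23) = 8.0 × 10⁻⁵ → stable
  167–185 m: −αΔT+βΔS = −(1 × 10⁻⁴)(-12.2)+(7.4 × 10⁻⁴)(-0.67) = 7.2 × 10⁻⁴ → stable
  185–226 m: −αΔT+βΔS = −(1 × 10⁻⁴)(+15.2)+(7.4 × 10⁻⁴)(+0.74) = -9.7 × 10⁻⁴ → UNSTABLE
The 185–226 m interval has Δρ < 0: lighter water underlies denser water.

185–226 m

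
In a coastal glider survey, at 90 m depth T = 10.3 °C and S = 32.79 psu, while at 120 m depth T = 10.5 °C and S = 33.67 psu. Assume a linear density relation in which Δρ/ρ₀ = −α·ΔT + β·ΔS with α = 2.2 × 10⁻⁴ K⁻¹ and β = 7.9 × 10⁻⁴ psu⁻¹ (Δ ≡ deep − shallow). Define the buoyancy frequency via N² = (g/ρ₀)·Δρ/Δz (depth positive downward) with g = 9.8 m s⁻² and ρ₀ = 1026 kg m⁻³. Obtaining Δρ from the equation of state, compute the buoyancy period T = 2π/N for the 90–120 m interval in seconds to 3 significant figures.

ΔT = +0.2 K, ΔS = +0.88 psu (deep − shallow).
Δρ/ρ₀ = −αΔT + βΔS = -4.40 × 10⁻⁵ + 6.952 × 10⁻⁴ = 6.512 × 10⁻⁴, so Δρ ≈ 0.6681 kg m⁻³.
N² = (g/ρ₀)·Δρ/Δz = g·(Δρ/ρ₀)/Δz = 9.8 × 6.512 × 10⁻⁴ / 30 = 2.1273 × 10⁻⁴ s⁻².
N = √(2.1273 × 10⁻⁴) = 0.014585 rad s⁻¹ → T = 2π/N = 430.80 s ≈ 431 s.

431 s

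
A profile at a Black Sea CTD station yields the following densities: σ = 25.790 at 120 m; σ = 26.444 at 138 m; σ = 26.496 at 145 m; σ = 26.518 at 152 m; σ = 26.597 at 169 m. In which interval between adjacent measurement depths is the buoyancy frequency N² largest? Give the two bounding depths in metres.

Compute the density gradient over each adjacent pair:
  120–138 m: Δρ/Δz = 0.654/18 = 0.036 kg m⁻⁴
  138–145 m: Δρ/Δz = 0.052/7 = 7.4 × 10⁻³ kg m⁻⁴
  145–152 m: Δρ/Δz = 0.022/7 = 3.1 × 10⁻³ kg m⁻⁴
  152–169 m: Δρ/Δz = 0.079/17 = 4.6 × 10⁻³ kg m⁻⁴
The largest gradient is in the 120–138 m interval — the pycnocline.

120–138 m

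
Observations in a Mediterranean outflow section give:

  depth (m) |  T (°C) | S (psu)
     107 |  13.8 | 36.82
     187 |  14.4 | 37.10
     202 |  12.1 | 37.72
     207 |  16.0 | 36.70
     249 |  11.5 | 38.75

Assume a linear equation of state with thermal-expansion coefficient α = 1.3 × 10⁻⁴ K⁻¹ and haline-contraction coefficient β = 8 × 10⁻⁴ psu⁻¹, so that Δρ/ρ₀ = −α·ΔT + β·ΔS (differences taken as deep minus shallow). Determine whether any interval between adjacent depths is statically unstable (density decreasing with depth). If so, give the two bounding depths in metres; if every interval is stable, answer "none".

Evaluate Δρ/ρ₀ = −αΔT + βΔS across each adjacent pair:
  107–187 m: −αΔT+βΔS = −(1.3 × 10⁻⁴)(+0.6)+(8 × 10⁻⁴)(+0.28) = 1.5 × 10⁻⁴ → stable
  187–202 m: −αΔT+βΔS = −(1.3 × 10⁻⁴)(-2.3)+(8 × 10⁻⁴)(+0.62) = 7.9 × 10⁻⁴ → stable
  202–207 m: −αΔT+βΔS = −(1.3 × 10⁻⁴)(+3.9)+(8 × 10⁻⁴)(-1.02) = -1.3 × 10⁻³ → UNSTABLE
  207–249 m: −αΔT+βΔS = −(1.3 × 10⁻⁴)(-4.5)+(8 × 10⁻⁴)(+2.05) = 2.2 × 10⁻³ → stable
The 202–207 m interval has Δρ < 0: lighter water underlies denser water.

202–207 m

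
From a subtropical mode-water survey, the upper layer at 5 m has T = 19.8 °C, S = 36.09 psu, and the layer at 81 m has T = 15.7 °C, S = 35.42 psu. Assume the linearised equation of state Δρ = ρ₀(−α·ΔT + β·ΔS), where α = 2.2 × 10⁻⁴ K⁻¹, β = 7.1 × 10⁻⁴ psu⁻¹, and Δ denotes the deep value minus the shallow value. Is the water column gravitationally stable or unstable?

stable

ΔT = 15.7 − 19.8 = -4.1 K and ΔS = 35.42 − 36.09 = -0.67 psu (deep − shallow).
−αΔT = 9.02 × 10⁻⁴; βΔS = -4.757 × 10⁻⁴; sum Δρ/ρ₀ = 4.263 × 10⁻⁴.
Δρ/ρ₀ > 0, so Δρ > 0: deeper water is denser → statically stable.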